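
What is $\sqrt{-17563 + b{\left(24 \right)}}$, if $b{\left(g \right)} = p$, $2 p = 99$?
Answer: $\frac{i \sqrt{70054}}{2} \approx 132.34 i$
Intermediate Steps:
$p = \frac{99}{2}$ ($p = \frac{1}{2} \cdot 99 = \frac{99}{2} \approx 49.5$)
$b{\left(g \right)} = \frac{99}{2}$
$\sqrt{-17563 + b{\left(24 \right)}} = \sqrt{-17563 + \frac{99}{2}} = \sqrt{- \frac{35027}{2}} = \frac{i \sqrt{70054}}{2}$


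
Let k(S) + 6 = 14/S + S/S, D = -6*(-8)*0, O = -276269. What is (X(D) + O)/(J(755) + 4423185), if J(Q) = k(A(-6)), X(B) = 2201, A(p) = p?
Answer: -822204/13269533 ≈ -0.061962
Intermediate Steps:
D = 0 (D = 48*0 = 0)
k(S) = -5 + 14/S (k(S) = -6 + (14/S + S/S) = -6 + (14/S + 1) = -6 + (1 + 14/S) = -5 + 14/S)
J(Q) = -22/3 (J(Q) = -5 + 14/(-6) = -5 + 14*(-1/6) = -5 - 7/3 = -22/3)
(X(D) + O)/(J(755) + 4423185) = (2201 - 276269)/(-22/3 + 4423185) = -274068/13269533/3 = -274068*3/13269533 = -822204/13269533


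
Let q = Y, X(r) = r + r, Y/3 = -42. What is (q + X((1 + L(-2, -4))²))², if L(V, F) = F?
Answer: 11664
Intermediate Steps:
Y = -126 (Y = 3*(-42) = -126)
X(r) = 2*r
q = -126
(q + X((1 + L(-2, -4))²))² = (-126 + 2*(1 - 4)²)² = (-126 + 2*(-3)²)² = (-126 + 2*9)² = (-126 + 18)² = (-108)² = 11664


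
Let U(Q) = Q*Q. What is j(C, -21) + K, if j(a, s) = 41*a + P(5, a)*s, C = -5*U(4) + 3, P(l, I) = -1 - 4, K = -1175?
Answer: -4227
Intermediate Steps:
P(l, I) = -5
U(Q) = Q²
C = -77 (C = -5*4² + 3 = -5*16 + 3 = -80 + 3 = -77)
j(a, s) = -5*s + 41*a (j(a, s) = 41*a - 5*s = -5*s + 41*a)
j(C, -21) + K = (-5*(-21) + 41*(-77)) - 1175 = (105 - 3157) - 1175 = -3052 - 1175 = -4227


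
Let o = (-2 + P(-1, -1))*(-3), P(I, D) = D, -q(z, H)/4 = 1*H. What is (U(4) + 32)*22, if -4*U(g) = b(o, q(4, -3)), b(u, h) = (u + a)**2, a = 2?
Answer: 77/2 ≈ 38.500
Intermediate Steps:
q(z, H) = -4*H
o = 9 (o = (-2 - 1)*(-3) = -3*(-3) = 9)
b(u, h) = (2 + u)**2 (b(u, h) = (u + 2)**2 = (2 + u)**2)
U(g) = -121/4 (U(g) = -(2 + 9)**2/4 = -1/4*11**2 = -1/4*121 = -121/4)
(U(4) + 32)*22 = (-121/4 + 32)*22 = (7/4)*22 = 77/2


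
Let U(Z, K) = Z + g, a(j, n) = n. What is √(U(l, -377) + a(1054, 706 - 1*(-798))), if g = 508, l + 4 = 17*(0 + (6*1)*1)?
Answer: √2110 ≈ 45.935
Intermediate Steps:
l = 98 (l = -4 + 17*(0 + (6*1)*1) = -4 + 17*(0 + 6*1) = -4 + 17*(0 + 6) = -4 + 17*6 = -4 + 102 = 98)
U(Z, K) = 508 + Z (U(Z, K) = Z + 508 = 508 + Z)
√(U(l, -377) + a(1054, 706 - 1*(-798))) = √((508 + 98) + (706 - 1*(-798))) = √(606 + (706 + 798)) = √(606 + 1504) = √2110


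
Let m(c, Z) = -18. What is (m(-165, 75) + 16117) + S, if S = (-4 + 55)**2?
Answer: 18700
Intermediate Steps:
S = 2601 (S = 51**2 = 2601)
(m(-165, 75) + 16117) + S = (-18 + 16117) + 2601 = 16099 + 2601 = 18700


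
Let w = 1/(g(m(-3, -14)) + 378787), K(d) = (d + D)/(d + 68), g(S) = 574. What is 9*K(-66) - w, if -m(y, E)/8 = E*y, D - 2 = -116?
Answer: -307282411/379361 ≈ -810.00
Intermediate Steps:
D = -114 (D = 2 - 116 = -114)
m(y, E) = -8*E*y
K(d) = (-114 + d)/(68 + d) (K(d) = (d - 114)/(d + 68) = (-114 + d)/(68 + d))
w = 1/379361 (w = 1/(574 + 378787) = 1/379361 ≈ 2.6360e-6)
9*K(-66) - w = 9*((-114 - 66)/(68 - 66)) - 1*1/379361 = 9*(-180/2) - 1/379361 = 9*((1/2)*(-180)) - 1/379361 = 9*(-90) - 1/379361 = -810 - 1/379361 = -307282411/379361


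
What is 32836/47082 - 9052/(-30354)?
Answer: 39524728/39697973 ≈ 0.99564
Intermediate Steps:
32836/47082 - 9052/(-30354) = 32836*(1/47082) - 9052*(-1/30354) = 16418/23541 + 4526/15177 = 39524728/39697973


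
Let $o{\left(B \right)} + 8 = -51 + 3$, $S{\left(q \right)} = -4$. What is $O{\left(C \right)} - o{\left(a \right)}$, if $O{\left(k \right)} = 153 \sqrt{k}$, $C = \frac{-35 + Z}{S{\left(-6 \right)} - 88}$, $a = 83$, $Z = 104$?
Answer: $56 + \frac{153 i \sqrt{3}}{2} \approx 56.0 + 132.5 i$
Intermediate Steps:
$o{\left(B \right)} = -56$ ($o{\left(B \right)} = -8 + \left(-51 + 3\right) = -8 - 48 = -56$)
$C = - \frac{3}{4}$ ($C = \frac{-35 + 104}{-4 - 88} = \frac{69}{-92} = 69 \left(- \frac{1}{92}\right) = - \frac{3}{4} \approx -0.75$)
$O{\left(C \right)} - o{\left(a \right)} = 153 \sqrt{- \frac{3}{4}} - -56 = 153 \frac{i \sqrt{3}}{2} + 56 = \frac{153 i \sqrt{3}}{2} + 56 = 56 + \frac{153 i \sqrt{3}}{2}$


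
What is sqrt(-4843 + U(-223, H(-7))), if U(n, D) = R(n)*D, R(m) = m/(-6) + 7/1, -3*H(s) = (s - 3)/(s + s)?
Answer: I*sqrt(8561602)/42 ≈ 69.667*I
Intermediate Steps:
H(s) = -(-3 + s)/(6*s) (H(s) = -(s - 3)/(3*(s + s)) = -(-3 + s)/(3*(2*s)) = -(-3 + s)*1/(2*s)/3 = -(-3 + s)/(6*s))
R(m) = 7 - m/6 (R(m) = m*(-1/6) + 7*1 = -m/6 + 7 = 7 - m/6)
U(n, D) = D*(7 - n/6) (U(n, D) = (7 - n/6)*D = D*(7 - n/6))
sqrt(-4843 + U(-223, H(-7))) = sqrt(-4843 + ((1/6)*(3 - 1*(-7))/(-7))*(42 - 1*(-223))/6) = sqrt(-4843 + ((1/6)*(-1/7)*(3 + 7))*(42 + 223)/6) = sqrt(-4843 + (1/6)*((1/6)*(-1/7)*10)*265) = sqrt(-4843 + (1/6)*(-5/21)*265) = sqrt(-4843 - 1325/126) = sqrt(-611543/126) = I*sqrt(8561602)/42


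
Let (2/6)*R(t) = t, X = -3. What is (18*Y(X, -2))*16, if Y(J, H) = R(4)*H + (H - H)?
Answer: -6912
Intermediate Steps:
R(t) = 3*t
Y(J, H) = 12*H (Y(J, H) = (3*4)*H + (H - H) = 12*H + 0 = 12*H)
(18*Y(X, -2))*16 = (18*(12*(-2)))*16 = (18*(-24))*16 = -432*16 = -6912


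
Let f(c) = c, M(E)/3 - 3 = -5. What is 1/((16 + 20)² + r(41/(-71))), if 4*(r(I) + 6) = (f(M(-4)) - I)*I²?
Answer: 1431644/1846173575 ≈ 0.00077547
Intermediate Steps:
M(E) = -6 (M(E) = 9 + 3*(-5) = 9 - 15 = -6)
r(I) = -6 + I²*(-6 - I)/4 (r(I) = -6 + ((-6 - I)*I²)/4 = -6 + (I²*(-6 - I))/4 = -6 + I²*(-6 - I)/4)
1/((16 + 20)² + r(41/(-71))) = 1/((16 + 20)² + (-6 - 3*(41/(-71))²/2 - (41/(-71))³/4)) = 1/(36² + (-6 - 3*(41*(-1/71))²/2 - (41*(-1/71))³/4)) = 1/(1296 + (-6 - 3*(-41/71)²/2 - (-41/71)³/4)) = 1/(1296 + (-6 - 3/2*1681/5041 - ¼*(-68921/357911))) = 1/(1296 + (-6 - 5043/10082 + 68921/1431644)) = 1/(1296 - 9237049/1431644) = 1/(1846173575/1431644) = 1431644/1846173575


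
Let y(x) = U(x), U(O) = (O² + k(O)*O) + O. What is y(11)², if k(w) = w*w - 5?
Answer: 1982464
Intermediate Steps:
k(w) = -5 + w² (k(w) = w² - 5 = -5 + w²)
U(O) = O + O² + O*(-5 + O²) (U(O) = (O² + (-5 + O²)*O) + O = (O² + O*(-5 + O²)) + O = O + O² + O*(-5 + O²))
y(x) = x*(-4 + x + x²)
y(11)² = (11*(-4 + 11 + 11²))² = (11*(-4 + 11 + 121))² = (11*128)² = 1408² = 1982464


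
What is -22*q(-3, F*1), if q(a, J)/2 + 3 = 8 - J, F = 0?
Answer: -220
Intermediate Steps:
q(a, J) = 10 - 2*J (q(a, J) = -6 + 2*(8 - J) = -6 + (16 - 2*J) = 10 - 2*J)
-22*q(-3, F*1) = -22*(10 - 0) = -22*(10 - 2*0) = -22*(10 + 0) = -22*10 = -220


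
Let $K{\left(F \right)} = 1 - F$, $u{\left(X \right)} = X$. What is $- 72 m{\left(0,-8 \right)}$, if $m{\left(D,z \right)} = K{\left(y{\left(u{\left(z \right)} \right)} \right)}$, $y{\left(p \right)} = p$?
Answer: $-648$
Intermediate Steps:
$m{\left(D,z \right)} = 1 - z$
$- 72 m{\left(0,-8 \right)} = - 72 \left(1 - -8\right) = - 72 \left(1 + 8\right) = \left(-72\right) 9 = -648$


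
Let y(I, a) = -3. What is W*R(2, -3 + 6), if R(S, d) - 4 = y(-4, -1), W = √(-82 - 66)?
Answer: 2*I*√37 ≈ 12.166*I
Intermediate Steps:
W = 2*I*√37 (W = √(-148) = 2*I*√37 ≈ 12.166*I)
R(S, d) = 1 (R(S, d) = 4 - 3 = 1)
W*R(2, -3 + 6) = (2*I*√37)*1 = 2*I*√37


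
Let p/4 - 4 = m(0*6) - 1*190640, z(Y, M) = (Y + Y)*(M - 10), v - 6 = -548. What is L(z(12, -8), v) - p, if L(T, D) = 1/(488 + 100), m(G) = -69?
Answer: 448538161/588 ≈ 7.6282e+5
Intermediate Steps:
v = -542 (v = 6 - 548 = -542)
z(Y, M) = 2*Y*(-10 + M) (z(Y, M) = (2*Y)*(-10 + M) = 2*Y*(-10 + M))
L(T, D) = 1/588
p = -762820 (p = 16 + 4*(-69 - 1*190640) = 16 + 4*(-69 - 190640) = 16 + 4*(-190709) = 16 - 762836 = -762820)
L(z(12, -8), v) - p = 1/588 - 1*(-762820) = 1/588 + 762820 = 448538161/588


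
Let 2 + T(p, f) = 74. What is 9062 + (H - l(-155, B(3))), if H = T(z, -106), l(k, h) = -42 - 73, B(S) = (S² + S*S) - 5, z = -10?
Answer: 9249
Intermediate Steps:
T(p, f) = 72 (T(p, f) = -2 + 74 = 72)
B(S) = -5 + 2*S² (B(S) = (S² + S²) - 5 = 2*S² - 5 = -5 + 2*S²)
l(k, h) = -115
H = 72
9062 + (H - l(-155, B(3))) = 9062 + (72 - 1*(-115)) = 9062 + (72 + 115) = 9062 + 187 = 9249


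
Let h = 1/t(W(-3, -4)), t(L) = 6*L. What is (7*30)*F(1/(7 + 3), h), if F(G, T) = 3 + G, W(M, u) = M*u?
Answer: 651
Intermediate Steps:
h = 1/72 (h = 1/(6*(-3*(-4))) = 1/(6*12) = 1/72 ≈ 0.013889)
(7*30)*F(1/(7 + 3), h) = (7*30)*(3 + 1/(7 + 3)) = 210*(3 + 1/10) = 210*(31/10) = 651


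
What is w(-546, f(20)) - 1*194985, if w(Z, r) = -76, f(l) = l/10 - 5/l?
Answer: -195061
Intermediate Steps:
f(l) = -5/l + l/10 (f(l) = l*(1/10) - 5/l = l/10 - 5/l = -5/l + l/10)
w(-546, f(20)) - 1*194985 = -76 - 1*194985 = -76 - 194985 = -195061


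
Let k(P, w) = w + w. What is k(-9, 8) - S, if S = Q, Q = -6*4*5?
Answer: 136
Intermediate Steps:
k(P, w) = 2*w
Q = -120 (Q = -24*5 = -120)
S = -120
k(-9, 8) - S = 2*8 - 1*(-120) = 16 + 120 = 136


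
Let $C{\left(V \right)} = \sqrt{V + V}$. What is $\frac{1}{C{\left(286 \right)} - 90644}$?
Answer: $- \frac{22661}{2054083541} - \frac{\sqrt{143}}{4108167082} \approx -1.1035 \cdot 10^{-5}$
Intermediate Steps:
$C{\left(V \right)} = \sqrt{2} \sqrt{V}$ ($C{\left(V \right)} = \sqrt{2 V} = \sqrt{2} \sqrt{V}$)
$\frac{1}{C{\left(286 \right)} - 90644} = \frac{1}{\sqrt{2} \sqrt{286} - 90644} = \frac{1}{2 \sqrt{143} - 90644} = \frac{1}{-90644 + 2 \sqrt{143}}$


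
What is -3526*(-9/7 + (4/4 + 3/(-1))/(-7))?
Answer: 3526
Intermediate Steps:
-3526*(-9/7 + (4/4 + 3/(-1))/(-7)) = -3526*(-9*⅐ + (4*(¼) + 3*(-1))*(-⅐)) = -3526*(-9/7 + (1 - 3)*(-⅐)) = -3526*(-9/7 - 2*(-⅐)) = -3526*(-9/7 + 2/7) = -3526*(-1) = 3526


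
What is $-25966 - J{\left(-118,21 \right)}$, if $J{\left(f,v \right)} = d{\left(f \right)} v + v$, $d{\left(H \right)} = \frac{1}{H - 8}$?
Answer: $- \frac{155921}{6} \approx -25987.0$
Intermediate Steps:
$d{\left(H \right)} = \frac{1}{-8 + H}$
$J{\left(f,v \right)} = v + \frac{v}{-8 + f}$ ($J{\left(f,v \right)} = \frac{v}{-8 + f} + v = v + \frac{v}{-8 + f}$)
$-25966 - J{\left(-118,21 \right)} = -25966 - \frac{21 \left(-7 - 118\right)}{-8 - 118} = -25966 - 21 \frac{1}{-126} \left(-125\right) = -25966 - 21 \left(- \frac{1}{126}\right) \left(-125\right) = -25966 - \frac{125}{6} = - \frac{155921}{6}$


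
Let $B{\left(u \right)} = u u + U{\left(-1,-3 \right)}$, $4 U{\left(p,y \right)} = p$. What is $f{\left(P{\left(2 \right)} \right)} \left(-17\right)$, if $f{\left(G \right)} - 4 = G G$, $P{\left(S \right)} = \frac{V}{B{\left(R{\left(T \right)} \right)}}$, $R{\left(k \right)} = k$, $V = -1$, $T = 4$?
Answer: $- \frac{270164}{3969} \approx -68.068$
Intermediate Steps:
$U{\left(p,y \right)} = \frac{p}{4}$
$B{\left(u \right)} = - \frac{1}{4} + u^{2}$ ($B{\left(u \right)} = u u + \frac{1}{4} \left(-1\right) = u^{2} - \frac{1}{4} = - \frac{1}{4} + u^{2}$)
$P{\left(S \right)} = - \frac{4}{63}$ ($P{\left(S \right)} = - \frac{1}{- \frac{1}{4} + 4^{2}} = - \frac{1}{- \frac{1}{4} + 16} = - \frac{1}{\frac{63}{4}} = \left(-1\right) \frac{4}{63} = - \frac{4}{63}$)
$f{\left(G \right)} = 4 + G^{2}$ ($f{\left(G \right)} = 4 + G G = 4 + G^{2}$)
$f{\left(P{\left(2 \right)} \right)} \left(-17\right) = \left(4 + \left(- \frac{4}{63}\right)^{2}\right) \left(-17\right) = \left(4 + \frac{16}{3969}\right) \left(-17\right) = \frac{15892}{3969} \left(-17\right) = - \frac{270164}{3969}$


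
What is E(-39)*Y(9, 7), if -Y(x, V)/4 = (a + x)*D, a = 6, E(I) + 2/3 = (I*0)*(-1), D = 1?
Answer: 40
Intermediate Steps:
E(I) = -2/3 (E(I) = -2/3 + (I*0)*(-1) = -2/3 + 0*(-1) = -2/3 + 0 = -2/3)
Y(x, V) = -24 - 4*x (Y(x, V) = -4*(6 + x) = -24 - 4*x)
E(-39)*Y(9, 7) = -2*(-24 - 4*9)/3 = -2*(-24 - 36)/3 = -2/3*(-60) = 40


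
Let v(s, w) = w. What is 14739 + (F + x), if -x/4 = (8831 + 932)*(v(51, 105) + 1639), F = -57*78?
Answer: -68096395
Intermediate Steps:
F = -4446
x = -68106688 (x = -4*(8831 + 932)*(105 + 1639) = -39052*1744 = -4*17026672 = -68106688)
14739 + (F + x) = 14739 + (-4446 - 68106688) = 14739 - 68111134 = -68096395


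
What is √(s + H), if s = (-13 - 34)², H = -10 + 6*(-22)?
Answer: √2067 ≈ 45.464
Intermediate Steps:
H = -142 (H = -10 - 132 = -142)
s = 2209 (s = (-47)² = 2209)
√(s + H) = √(2209 - 142) = √2067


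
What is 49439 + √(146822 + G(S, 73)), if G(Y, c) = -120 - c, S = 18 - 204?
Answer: 49439 + √146629 ≈ 49822.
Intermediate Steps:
S = -186
49439 + √(146822 + G(S, 73)) = 49439 + √(146822 + (-120 - 1*73)) = 49439 + √(146822 + (-120 - 73)) = 49439 + √(146822 - 193) = 49439 + √146629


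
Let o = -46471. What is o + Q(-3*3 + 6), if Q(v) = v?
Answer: -46474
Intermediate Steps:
o + Q(-3*3 + 6) = -46471 + (-3*3 + 6) = -46471 + (-9 + 6) = -46471 - 3 = -46474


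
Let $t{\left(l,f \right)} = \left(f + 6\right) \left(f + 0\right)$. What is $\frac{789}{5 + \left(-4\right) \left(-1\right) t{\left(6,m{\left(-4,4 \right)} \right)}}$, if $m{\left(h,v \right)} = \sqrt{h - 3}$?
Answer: $- \frac{789 i}{23 i + 24 \sqrt{7}} \approx -3.9787 - 10.984 i$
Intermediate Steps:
$m{\left(h,v \right)} = \sqrt{-3 + h}$
$t{\left(l,f \right)} = f \left(6 + f\right)$ ($t{\left(l,f \right)} = \left(6 + f\right) f = f \left(6 + f\right)$)
$\frac{789}{5 + \left(-4\right) \left(-1\right) t{\left(6,m{\left(-4,4 \right)} \right)}} = \frac{789}{5 + \left(-4\right) \left(-1\right) \sqrt{-3 - 4} \left(6 + \sqrt{-3 - 4}\right)} = \frac{789}{5 + 4 \sqrt{-7} \left(6 + \sqrt{-7}\right)} = \frac{789}{5 + 4 i \sqrt{7} \left(6 + i \sqrt{7}\right)}$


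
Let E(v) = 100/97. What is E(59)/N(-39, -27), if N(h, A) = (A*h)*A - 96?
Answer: -100/2767119 ≈ -3.6139e-5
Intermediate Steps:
N(h, A) = -96 + h*A**2 (N(h, A) = h*A**2 - 96 = -96 + h*A**2)
E(v) = 100/97 (E(v) = 100*(1/97) = 100/97)
E(59)/N(-39, -27) = 100/(97*(-96 - 39*(-27)**2)) = 100/(97*(-96 - 39*729)) = 100/(97*(-96 - 28431)) = (100/97)/(-28527) = (100/97)*(-1/28527) = -100/2767119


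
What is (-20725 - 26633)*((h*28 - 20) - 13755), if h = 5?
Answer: 645726330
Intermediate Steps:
(-20725 - 26633)*((h*28 - 20) - 13755) = (-20725 - 26633)*((5*28 - 20) - 13755) = -47358*((140 - 20) - 13755) = -47358*(120 - 13755) = -47358*(-13635) = 645726330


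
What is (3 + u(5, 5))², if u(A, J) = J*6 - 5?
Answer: 784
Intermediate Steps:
u(A, J) = -5 + 6*J (u(A, J) = 6*J - 5 = -5 + 6*J)
(3 + u(5, 5))² = (3 + (-5 + 6*5))² = (3 + (-5 + 30))² = (3 + 25)² = 28² = 784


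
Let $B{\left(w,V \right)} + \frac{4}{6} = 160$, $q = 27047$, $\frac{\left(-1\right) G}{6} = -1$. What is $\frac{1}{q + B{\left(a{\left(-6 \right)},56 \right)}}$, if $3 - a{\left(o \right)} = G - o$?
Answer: $\frac{3}{81619} \approx 3.6756 \cdot 10^{-5}$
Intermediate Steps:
$G = 6$ ($G = \left(-6\right) \left(-1\right) = 6$)
$a{\left(o \right)} = -3 + o$ ($a{\left(o \right)} = 3 - \left(6 - o\right) = 3 + \left(-6 + o\right) = -3 + o$)
$B{\left(w,V \right)} = \frac{478}{3}$ ($B{\left(w,V \right)} = - \frac{2}{3} + 160 = \frac{478}{3}$)
$\frac{1}{q + B{\left(a{\left(-6 \right)},56 \right)}} = \frac{1}{27047 + \frac{478}{3}} = \frac{1}{\frac{81619}{3}} = \frac{3}{81619}$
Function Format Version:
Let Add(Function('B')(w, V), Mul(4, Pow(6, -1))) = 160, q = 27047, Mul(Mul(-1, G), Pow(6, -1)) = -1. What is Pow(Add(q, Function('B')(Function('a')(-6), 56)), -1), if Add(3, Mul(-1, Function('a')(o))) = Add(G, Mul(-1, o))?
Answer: Rational(3, 81619) ≈ 3.6756e-5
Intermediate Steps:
G = 6 (G = Mul(-6, -1) = 6)
Function('a')(o) = Add(-3, o) (Function('a')(o) = Add(3, Mul(-1, Add(6, Mul(-1, o)))) = Add(3, Add(-6, o)) = Add(-3, o))
Function('B')(w, V) = Rational(478, 3) (Function('B')(w, V) = Add(Rational(-2, 3), 160) = Rational(478, 3))
Pow(Add(q, Function('B')(Function('a')(-6), 56)), -1) = Pow(Add(27047, Rational(478, 3)), -1) = Pow(Rational(81619, 3), -1) = Rational(3, 81619)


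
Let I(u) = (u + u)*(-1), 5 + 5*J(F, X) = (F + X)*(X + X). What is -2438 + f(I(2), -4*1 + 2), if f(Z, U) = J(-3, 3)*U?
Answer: -2436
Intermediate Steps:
J(F, X) = -1 + 2*X*(F + X)/5 (J(F, X) = -1 + ((F + X)*(X + X))/5 = -1 + ((F + X)*(2*X))/5 = -1 + (2*X*(F + X))/5 = -1 + 2*X*(F + X)/5)
I(u) = -2*u (I(u) = (2*u)*(-1) = -2*u)
f(Z, U) = -U (f(Z, U) = (-1 + (⅖)*3² + (⅖)*(-3)*3)*U = (-1 + (⅖)*9 - 18/5)*U = (-1 + 18/5 - 18/5)*U = -U)
-2438 + f(I(2), -4*1 + 2) = -2438 - (-4*1 + 2) = -2438 - (-4 + 2) = -2438 - 1*(-2) = -2438 + 2 = -2436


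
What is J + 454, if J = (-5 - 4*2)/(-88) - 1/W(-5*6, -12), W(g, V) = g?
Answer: 599519/1320 ≈ 454.18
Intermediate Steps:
J = 239/1320 (J = (-5 - 4*2)/(-88) - 1/((-5*6)) = (-5 - 8)*(-1/88) - 1/(-30) = -13*(-1/88) - 1*(-1/30) = 13/88 + 1/30 = 239/1320 ≈ 0.18106)
J + 454 = 239/1320 + 454 = 599519/1320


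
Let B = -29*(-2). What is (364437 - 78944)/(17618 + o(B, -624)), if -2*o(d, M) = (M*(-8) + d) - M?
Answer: 21961/1137 ≈ 19.315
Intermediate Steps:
B = 58
o(d, M) = -d/2 + 9*M/2 (o(d, M) = -((M*(-8) + d) - M)/2 = -((-8*M + d) - M)/2 = -((d - 8*M) - M)/2 = -(d - 9*M)/2 = -d/2 + 9*M/2)
(364437 - 78944)/(17618 + o(B, -624)) = (364437 - 78944)/(17618 + (-1/2*58 + (9/2)*(-624))) = 285493/(17618 + (-29 - 2808)) = 285493/(17618 - 2837) = 285493/14781 = 285493*(1/14781) = 21961/1137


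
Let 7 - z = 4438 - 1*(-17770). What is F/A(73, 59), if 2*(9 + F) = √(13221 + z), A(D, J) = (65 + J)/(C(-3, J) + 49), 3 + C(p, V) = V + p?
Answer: -459/62 + 51*I*√2245/62 ≈ -7.4032 + 38.975*I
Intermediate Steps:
C(p, V) = -3 + V + p (C(p, V) = -3 + (V + p) = -3 + V + p)
z = -22201 (z = 7 - (4438 - 1*(-17770)) = 7 - (4438 + 17770) = 7 - 1*22208 = 7 - 22208 = -22201)
A(D, J) = (65 + J)/(43 + J) (A(D, J) = (65 + J)/((-3 + J - 3) + 49) = (65 + J)/((-6 + J) + 49) = (65 + J)/(43 + J))
F = -9 + I*√2245 (F = -9 + √(13221 - 22201)/2 = -9 + √(-8980)/2 = -9 + (2*I*√2245)/2 = -9 + I*√2245 ≈ -9.0 + 47.381*I)
F/A(73, 59) = (-9 + I*√2245)/(((65 + 59)/(43 + 59))) = (-9 + I*√2245)/((124/102)) = (-9 + I*√2245)/(((1/102)*124)) = (-9 + I*√2245)/(62/51) = (-9 + I*√2245)*(51/62) = -459/62 + 51*I*√2245/62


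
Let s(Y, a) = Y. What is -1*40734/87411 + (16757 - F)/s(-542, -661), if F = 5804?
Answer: -326496837/15792254 ≈ -20.674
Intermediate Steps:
-1*40734/87411 + (16757 - F)/s(-542, -661) = -1*40734/87411 + (16757 - 1*5804)/(-542) = -40734*1/87411 + (16757 - 5804)*(-1/542) = -13578/29137 + 10953*(-1/542) = -13578/29137 - 10953/542 = -326496837/15792254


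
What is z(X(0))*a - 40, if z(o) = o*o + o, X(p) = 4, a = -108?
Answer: -2200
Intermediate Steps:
z(o) = o + o² (z(o) = o² + o = o + o²)
z(X(0))*a - 40 = (4*(1 + 4))*(-108) - 40 = (4*5)*(-108) - 40 = 20*(-108) - 40 = -2160 - 40 = -2200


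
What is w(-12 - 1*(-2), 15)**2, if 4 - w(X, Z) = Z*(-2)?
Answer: 1156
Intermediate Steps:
w(X, Z) = 4 + 2*Z (w(X, Z) = 4 - Z*(-2) = 4 - (-2)*Z = 4 + 2*Z)
w(-12 - 1*(-2), 15)**2 = (4 + 2*15)**2 = (4 + 30)**2 = 34**2 = 1156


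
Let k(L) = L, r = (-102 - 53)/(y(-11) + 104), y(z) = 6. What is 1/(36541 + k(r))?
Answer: 22/803871 ≈ 2.7368e-5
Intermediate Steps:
r = -31/22 (r = (-102 - 53)/(6 + 104) = -155/110 = -155*1/110 = -31/22 ≈ -1.4091)
1/(36541 + k(r)) = 1/(36541 - 31/22) = 1/(803871/22) = 22/803871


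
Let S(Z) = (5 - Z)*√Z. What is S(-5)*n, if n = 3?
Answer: 30*I*√5 ≈ 67.082*I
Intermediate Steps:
S(Z) = √Z*(5 - Z)
S(-5)*n = (√(-5)*(5 - 1*(-5)))*3 = ((I*√5)*(5 + 5))*3 = ((I*√5)*10)*3 = (10*I*√5)*3 = 30*I*√5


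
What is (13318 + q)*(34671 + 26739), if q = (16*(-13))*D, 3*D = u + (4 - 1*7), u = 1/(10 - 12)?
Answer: 832760540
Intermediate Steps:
u = -½ (u = 1/(-2) = -½ ≈ -0.50000)
D = -7/6 (D = (-½ + (4 - 1*7))/3 = (-½ + (4 - 7))/3 = (-½ - 3)/3 = (⅓)*(-7/2) = -7/6 ≈ -1.1667)
q = 728/3 (q = (16*(-13))*(-7/6) = -208*(-7/6) = 728/3 ≈ 242.67)
(13318 + q)*(34671 + 26739) = (13318 + 728/3)*(34671 + 26739) = (40682/3)*61410 = 832760540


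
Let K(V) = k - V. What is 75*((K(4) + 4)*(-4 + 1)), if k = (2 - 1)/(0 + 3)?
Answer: -75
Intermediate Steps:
k = ⅓ (k = 1/3 = 1*(⅓) = ⅓ ≈ 0.33333)
K(V) = ⅓ - V
75*((K(4) + 4)*(-4 + 1)) = 75*(((⅓ - 1*4) + 4)*(-4 + 1)) = 75*(((⅓ - 4) + 4)*(-3)) = 75*((-11/3 + 4)*(-3)) = 75*((⅓)*(-3)) = 75*(-1) = -75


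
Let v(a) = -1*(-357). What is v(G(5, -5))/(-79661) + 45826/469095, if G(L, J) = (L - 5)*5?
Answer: 316643461/3397143345 ≈ 0.093209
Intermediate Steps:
G(L, J) = -25 + 5*L (G(L, J) = (-5 + L)*5 = -25 + 5*L)
v(a) = 357
v(G(5, -5))/(-79661) + 45826/469095 = 357/(-79661) + 45826/469095 = 357*(-1/79661) + 45826*(1/469095) = -357/79661 + 4166/42645 = 316643461/3397143345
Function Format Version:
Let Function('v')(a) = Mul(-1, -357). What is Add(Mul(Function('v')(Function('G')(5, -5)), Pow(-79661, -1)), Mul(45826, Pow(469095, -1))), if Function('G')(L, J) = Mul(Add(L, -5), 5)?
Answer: Rational(316643461, 3397143345) ≈ 0.093209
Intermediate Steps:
Function('G')(L, J) = Add(-25, Mul(5, L)) (Function('G')(L, J) = Mul(Add(-5, L), 5) = Add(-25, Mul(5, L)))
Function('v')(a) = 357
Add(Mul(Function('v')(Function('G')(5, -5)), Pow(-79661, -1)), Mul(45826, Pow(469095, -1))) = Add(Mul(357, Pow(-79661, -1)), Mul(45826, Pow(469095, -1))) = Add(Mul(357, Rational(-1, 79661)), Mul(45826, Rational(1, 469095))) = Add(Rational(-357, 79661), Rational(4166, 42645)) = Rational(316643461, 3397143345)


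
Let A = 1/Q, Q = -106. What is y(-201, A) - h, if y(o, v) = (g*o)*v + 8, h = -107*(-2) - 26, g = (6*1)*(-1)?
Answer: -10143/53 ≈ -191.38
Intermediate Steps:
g = -6 (g = 6*(-1) = -6)
A = -1/106 (A = 1/(-106) = -1/106 ≈ -0.0094340)
h = 188 (h = 214 - 26 = 188)
y(o, v) = 8 - 6*o*v (y(o, v) = (-6*o)*v + 8 = -6*o*v + 8 = 8 - 6*o*v)
y(-201, A) - h = (8 - 6*(-201)*(-1/106)) - 1*188 = (8 - 603/53) - 188 = -179/53 - 188 = -10143/53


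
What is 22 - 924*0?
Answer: 22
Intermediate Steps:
22 - 924*0 = 22 - 44*0 = 22 + 0 = 22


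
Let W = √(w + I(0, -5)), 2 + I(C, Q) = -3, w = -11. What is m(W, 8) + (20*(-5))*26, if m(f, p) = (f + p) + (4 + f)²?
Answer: -2592 + 36*I ≈ -2592.0 + 36.0*I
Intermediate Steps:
I(C, Q) = -5 (I(C, Q) = -2 - 3 = -5)
W = 4*I (W = √(-11 - 5) = √(-16) = 4*I ≈ 4.0*I)
m(f, p) = f + p + (4 + f)²
m(W, 8) + (20*(-5))*26 = (4*I + 8 + (4 + 4*I)²) + (20*(-5))*26 = (8 + (4 + 4*I)² + 4*I) - 100*26 = (8 + (4 + 4*I)² + 4*I) - 2600 = -2592 + (4 + 4*I)² + 4*I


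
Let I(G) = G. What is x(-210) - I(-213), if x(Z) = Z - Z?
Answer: 213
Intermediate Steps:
x(Z) = 0
x(-210) - I(-213) = 0 - 1*(-213) = 0 + 213 = 213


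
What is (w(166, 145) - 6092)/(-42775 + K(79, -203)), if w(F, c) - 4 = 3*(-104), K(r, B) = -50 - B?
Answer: 3200/21311 ≈ 0.15016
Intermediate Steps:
w(F, c) = -308 (w(F, c) = 4 + 3*(-104) = 4 - 312 = -308)
(w(166, 145) - 6092)/(-42775 + K(79, -203)) = (-308 - 6092)/(-42775 + (-50 - 1*(-203))) = -6400/(-42775 + (-50 + 203)) = -6400/(-42775 + 153) = -6400/(-42622) = -6400*(-1/42622) = 3200/21311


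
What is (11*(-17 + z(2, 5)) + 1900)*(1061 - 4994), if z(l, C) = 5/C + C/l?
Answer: -13777299/2 ≈ -6.8886e+6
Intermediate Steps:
(11*(-17 + z(2, 5)) + 1900)*(1061 - 4994) = (11*(-17 + (5/5 + 5/2)) + 1900)*(1061 - 4994) = (11*(-17 + (5*(⅕) + 5*(½))) + 1900)*(-3933) = (11*(-17 + (1 + 5/2)) + 1900)*(-3933) = (11*(-17 + 7/2) + 1900)*(-3933) = (11*(-27/2) + 1900)*(-3933) = (-297/2 + 1900)*(-3933) = (3503/2)*(-3933) = -13777299/2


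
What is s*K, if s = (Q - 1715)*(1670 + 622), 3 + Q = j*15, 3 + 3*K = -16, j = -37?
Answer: 32994868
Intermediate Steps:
K = -19/3 (K = -1 + (⅓)*(-16) = -1 - 16/3 = -19/3 ≈ -6.3333)
Q = -558 (Q = -3 - 37*15 = -3 - 555 = -558)
s = -5209716 (s = (-558 - 1715)*(1670 + 622) = -2273*2292 = -5209716)
s*K = -5209716*(-19/3) = 32994868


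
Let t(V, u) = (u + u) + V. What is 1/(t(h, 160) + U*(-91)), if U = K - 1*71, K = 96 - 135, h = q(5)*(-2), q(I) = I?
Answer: 1/10320 ≈ 9.6899e-5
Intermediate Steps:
h = -10 (h = 5*(-2) = -10)
K = -39
t(V, u) = V + 2*u (t(V, u) = 2*u + V = V + 2*u)
U = -110 (U = -39 - 1*71 = -39 - 71 = -110)
1/(t(h, 160) + U*(-91)) = 1/((-10 + 2*160) - 110*(-91)) = 1/((-10 + 320) + 10010) = 1/(310 + 10010) = 1/10320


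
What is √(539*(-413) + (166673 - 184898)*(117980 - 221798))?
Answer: √1891860443 ≈ 43496.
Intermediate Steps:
√(539*(-413) + (166673 - 184898)*(117980 - 221798)) = √(-222607 - 18225*(-103818)) = √(-222607 + 1892083050) = √1891860443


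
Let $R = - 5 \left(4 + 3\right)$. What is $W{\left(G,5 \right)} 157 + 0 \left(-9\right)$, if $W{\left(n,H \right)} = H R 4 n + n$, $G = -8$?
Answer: $877944$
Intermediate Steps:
$R = -35$ ($R = \left(-5\right) 7 = -35$)
$W{\left(n,H \right)} = n - 140 H n$ ($W{\left(n,H \right)} = H \left(-35\right) 4 n + n = - 35 H 4 n + n = - 140 H n + n = n - 140 H n$)
$W{\left(G,5 \right)} 157 + 0 \left(-9\right) = - 8 \left(1 - 700\right) 157 + 0 \left(-9\right) = - 8 \left(1 - 700\right) 157 + 0 = \left(-8\right) \left(-699\right) 157 + 0 = 5592 \cdot 157 + 0 = 877944 + 0 = 877944$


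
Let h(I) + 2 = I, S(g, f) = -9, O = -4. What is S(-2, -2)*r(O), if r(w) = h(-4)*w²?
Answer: 864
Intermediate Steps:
h(I) = -2 + I
r(w) = -6*w² (r(w) = (-2 - 4)*w² = -6*w²)
S(-2, -2)*r(O) = -(-54)*(-4)² = -(-54)*16 = -9*(-96) = 864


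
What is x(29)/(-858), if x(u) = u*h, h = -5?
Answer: 145/858 ≈ 0.16900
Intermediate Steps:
x(u) = -5*u (x(u) = u*(-5) = -5*u)
x(29)/(-858) = -5*29/(-858) = -145*(-1/858) = 145/858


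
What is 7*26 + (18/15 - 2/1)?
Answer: 906/5 ≈ 181.20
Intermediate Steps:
7*26 + (18/15 - 2/1) = 182 + (18*(1/15) - 2*1) = 182 + (6/5 - 2) = 182 - ⅘ = 906/5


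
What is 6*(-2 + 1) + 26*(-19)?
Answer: -500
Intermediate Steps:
6*(-2 + 1) + 26*(-19) = 6*(-1) - 494 = -6 - 494 = -500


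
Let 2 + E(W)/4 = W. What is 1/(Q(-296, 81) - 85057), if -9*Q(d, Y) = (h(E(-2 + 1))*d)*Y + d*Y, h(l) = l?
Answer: -1/114361 ≈ -8.7442e-6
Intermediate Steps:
E(W) = -8 + 4*W
Q(d, Y) = 11*Y*d/9 (Q(d, Y) = -(((-8 + 4*(-2 + 1))*d)*Y + d*Y)/9 = -(((-8 + 4*(-1))*d)*Y + Y*d)/9 = -(((-8 - 4)*d)*Y + Y*d)/9 = -((-12*d)*Y + Y*d)/9 = -(-12*Y*d + Y*d)/9 = -(-11)*Y*d/9 = 11*Y*d/9)
1/(Q(-296, 81) - 85057) = 1/((11/9)*81*(-296) - 85057) = 1/(-29304 - 85057) = 1/(-114361) = -1/114361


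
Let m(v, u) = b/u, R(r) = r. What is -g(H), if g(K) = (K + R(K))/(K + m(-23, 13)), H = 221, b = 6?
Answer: -5746/2879 ≈ -1.9958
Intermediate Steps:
m(v, u) = 6/u
g(K) = 2*K/(6/13 + K) (g(K) = (K + K)/(K + 6/13) = (2*K)/(K + 6*(1/13)) = (2*K)/(K + 6/13) = (2*K)/(6/13 + K) = 2*K/(6/13 + K))
-g(H) = -26*221/(6 + 13*221) = -26*221/(6 + 2873) = -26*221/2879 = -1*5746/2879 = -5746/2879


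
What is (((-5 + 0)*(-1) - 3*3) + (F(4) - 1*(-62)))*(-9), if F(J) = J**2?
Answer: -666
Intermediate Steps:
(((-5 + 0)*(-1) - 3*3) + (F(4) - 1*(-62)))*(-9) = (((-5 + 0)*(-1) - 3*3) + (4**2 - 1*(-62)))*(-9) = ((-5*(-1) - 9) + (16 + 62))*(-9) = ((5 - 9) + 78)*(-9) = (-4 + 78)*(-9) = 74*(-9) = -666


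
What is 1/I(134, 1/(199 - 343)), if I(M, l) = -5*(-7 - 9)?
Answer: 1/80 ≈ 0.012500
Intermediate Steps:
I(M, l) = 80 (I(M, l) = -5*(-16) = 80)
1/I(134, 1/(199 - 343)) = 1/80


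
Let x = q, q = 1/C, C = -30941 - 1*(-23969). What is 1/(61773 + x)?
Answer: 6972/430681355 ≈ 1.6188e-5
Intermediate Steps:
C = -6972 (C = -30941 + 23969 = -6972)
q = -1/6972 (q = 1/(-6972) = -1/6972 ≈ -0.00014343)
x = -1/6972 ≈ -0.00014343
1/(61773 + x) = 1/(61773 - 1/6972) = 1/(430681355/6972) = 6972/430681355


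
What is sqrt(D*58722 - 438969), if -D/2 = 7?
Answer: I*sqrt(1261077) ≈ 1123.0*I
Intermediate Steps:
D = -14 (D = -2*7 = -14)
sqrt(D*58722 - 438969) = sqrt(-14*58722 - 438969) = sqrt(-822108 - 438969) = sqrt(-1261077) = I*sqrt(1261077)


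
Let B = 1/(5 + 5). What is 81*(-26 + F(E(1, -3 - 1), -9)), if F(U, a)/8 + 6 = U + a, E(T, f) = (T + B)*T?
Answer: -55566/5 ≈ -11113.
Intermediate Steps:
B = 1/10 ≈ 0.10000
E(T, f) = T*(1/10 + T) (E(T, f) = (T + 1/10)*T = (1/10 + T)*T = T*(1/10 + T))
F(U, a) = -48 + 8*U + 8*a (F(U, a) = -48 + 8*(U + a) = -48 + (8*U + 8*a) = -48 + 8*U + 8*a)
81*(-26 + F(E(1, -3 - 1), -9)) = 81*(-26 + (-48 + 8*(1*(1/10 + 1)) + 8*(-9))) = 81*(-26 + (-48 + 8*(1*(11/10)) - 72)) = 81*(-26 + (-48 + 8*(11/10) - 72)) = 81*(-26 + (-48 + 44/5 - 72)) = 81*(-26 - 556/5) = 81*(-686/5) = -55566/5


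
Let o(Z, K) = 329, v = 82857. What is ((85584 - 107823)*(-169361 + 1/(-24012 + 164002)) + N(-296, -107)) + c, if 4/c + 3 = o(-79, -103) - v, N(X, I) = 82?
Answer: 43515381414177946221/11553514690 ≈ 3.7664e+9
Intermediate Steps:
c = -4/82531 (c = 4/(-3 + (329 - 1*82857)) = 4/(-3 + (329 - 82857)) = 4/(-3 - 82528) = 4/(-82531) = 4*(-1/82531) = -4/82531 ≈ -4.8467e-5)
((85584 - 107823)*(-169361 + 1/(-24012 + 164002)) + N(-296, -107)) + c = ((85584 - 107823)*(-169361 + 1/(-24012 + 164002)) + 82) - 4/82531 = (-22239*(-169361 + 1/139990) + 82) - 4/82531 = (-22239*(-23708846389/139990) + 82) - 4/82531 = (527261034844971/139990 + 82) - 4/82531 = 527261046324151/139990 - 4/82531 = 43515381414177946221/11553514690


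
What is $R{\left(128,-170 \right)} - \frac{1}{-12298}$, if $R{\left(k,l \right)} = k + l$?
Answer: $- \frac{516515}{12298} \approx -42.0$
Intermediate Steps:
$R{\left(128,-170 \right)} - \frac{1}{-12298} = \left(128 - 170\right) - \frac{1}{-12298} = -42 - - \frac{1}{12298} = -42 + \frac{1}{12298} = - \frac{516515}{12298}$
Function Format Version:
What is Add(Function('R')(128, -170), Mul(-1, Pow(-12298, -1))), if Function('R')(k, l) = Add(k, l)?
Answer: Rational(-516515, 12298) ≈ -42.000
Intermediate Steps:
Add(Function('R')(128, -170), Mul(-1, Pow(-12298, -1))) = Add(Add(128, -170), Mul(-1, Pow(-12298, -1))) = Add(-42, Mul(-1, Rational(-1, 12298))) = Add(-42, Rational(1, 12298)) = Rational(-516515, 12298)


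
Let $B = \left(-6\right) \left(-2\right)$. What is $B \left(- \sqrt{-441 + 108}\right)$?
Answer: $- 36 i \sqrt{37} \approx - 218.98 i$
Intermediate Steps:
$B = 12$
$B \left(- \sqrt{-441 + 108}\right) = 12 \left(- \sqrt{-441 + 108}\right) = 12 \left(- \sqrt{-333}\right) = 12 \left(- 3 i \sqrt{37}\right) = - 36 i \sqrt{37}$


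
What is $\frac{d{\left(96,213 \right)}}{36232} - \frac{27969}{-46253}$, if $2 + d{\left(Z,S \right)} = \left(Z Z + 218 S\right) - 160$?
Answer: $\frac{447482409}{209479837} \approx 2.1362$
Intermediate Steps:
$d{\left(Z,S \right)} = -162 + Z^{2} + 218 S$ ($d{\left(Z,S \right)} = -2 - \left(160 - 218 S - Z Z\right) = -2 - \left(160 - Z^{2} - 218 S\right) = -2 + \left(-160 + Z^{2} + 218 S\right) = -162 + Z^{2} + 218 S$)
$\frac{d{\left(96,213 \right)}}{36232} - \frac{27969}{-46253} = \frac{-162 + 96^{2} + 218 \cdot 213}{36232} - \frac{27969}{-46253} = \left(-162 + 9216 + 46434\right) \frac{1}{36232} - - \frac{27969}{46253} = 55488 \cdot \frac{1}{36232} + \frac{27969}{46253} = \frac{6936}{4529} + \frac{27969}{46253} = \frac{447482409}{209479837}$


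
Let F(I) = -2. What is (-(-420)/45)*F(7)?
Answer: -56/3 ≈ -18.667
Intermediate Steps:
(-(-420)/45)*F(7) = -(-420)/45*(-2) = -35*(-4/15)*(-2) = (28/3)*(-2) = -56/3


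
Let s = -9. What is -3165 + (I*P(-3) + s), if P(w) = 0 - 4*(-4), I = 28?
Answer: -2726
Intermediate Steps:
P(w) = 16 (P(w) = 0 + 16 = 16)
-3165 + (I*P(-3) + s) = -3165 + (28*16 - 9) = -3165 + (448 - 9) = -3165 + 439 = -2726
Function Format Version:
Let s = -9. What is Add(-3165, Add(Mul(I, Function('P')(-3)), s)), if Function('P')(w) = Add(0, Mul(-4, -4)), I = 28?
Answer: -2726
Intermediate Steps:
Function('P')(w) = 16 (Function('P')(w) = Add(0, 16) = 16)
Add(-3165, Add(Mul(I, Function('P')(-3)), s)) = Add(-3165, Add(Mul(28, 16), -9)) = Add(-3165, Add(448, -9)) = Add(-3165, 439) = -2726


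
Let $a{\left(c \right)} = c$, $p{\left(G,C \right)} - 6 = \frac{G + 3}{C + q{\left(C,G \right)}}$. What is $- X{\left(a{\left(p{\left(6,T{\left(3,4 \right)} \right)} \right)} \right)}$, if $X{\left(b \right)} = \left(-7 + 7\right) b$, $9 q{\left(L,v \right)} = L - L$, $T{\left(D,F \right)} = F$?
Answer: $0$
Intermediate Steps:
$q{\left(L,v \right)} = 0$ ($q{\left(L,v \right)} = \frac{L - L}{9} = \frac{1}{9} \cdot 0 = 0$)
$p{\left(G,C \right)} = 6 + \frac{3 + G}{C}$ ($p{\left(G,C \right)} = 6 + \frac{G + 3}{C + 0} = 6 + \frac{3 + G}{C}$)
$X{\left(b \right)} = 0$ ($X{\left(b \right)} = 0 b = 0$)
$- X{\left(a{\left(p{\left(6,T{\left(3,4 \right)} \right)} \right)} \right)} = \left(-1\right) 0 = 0$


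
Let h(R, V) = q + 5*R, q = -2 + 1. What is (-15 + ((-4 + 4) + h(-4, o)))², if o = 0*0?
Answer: 1296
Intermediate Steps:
q = -1
o = 0
h(R, V) = -1 + 5*R
(-15 + ((-4 + 4) + h(-4, o)))² = (-15 + ((-4 + 4) + (-1 + 5*(-4))))² = (-15 + (0 + (-1 - 20)))² = (-15 + (0 - 21))² = (-15 - 21)² = (-36)² = 1296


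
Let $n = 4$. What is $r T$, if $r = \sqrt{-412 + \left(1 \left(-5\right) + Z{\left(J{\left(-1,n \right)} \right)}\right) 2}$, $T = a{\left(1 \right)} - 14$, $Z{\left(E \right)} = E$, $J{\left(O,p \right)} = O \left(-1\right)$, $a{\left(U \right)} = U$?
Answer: $- 26 i \sqrt{105} \approx - 266.42 i$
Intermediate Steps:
$J{\left(O,p \right)} = - O$
$T = -13$ ($T = 1 - 14 = -13$)
$r = 2 i \sqrt{105}$ ($r = \sqrt{-412 + \left(1 \left(-5\right) - -1\right) 2} = \sqrt{-412 + \left(-5 + 1\right) 2} = \sqrt{-412 - 8} = \sqrt{-420} = 2 i \sqrt{105} \approx 20.494 i$)
$r T = 2 i \sqrt{105} \left(-13\right) = - 26 i \sqrt{105}$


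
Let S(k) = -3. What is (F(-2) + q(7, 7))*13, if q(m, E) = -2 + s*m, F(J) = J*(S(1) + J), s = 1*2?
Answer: 286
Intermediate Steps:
s = 2
F(J) = J*(-3 + J)
q(m, E) = -2 + 2*m
(F(-2) + q(7, 7))*13 = (-2*(-3 - 2) + (-2 + 2*7))*13 = (-2*(-5) + (-2 + 14))*13 = (10 + 12)*13 = 22*13 = 286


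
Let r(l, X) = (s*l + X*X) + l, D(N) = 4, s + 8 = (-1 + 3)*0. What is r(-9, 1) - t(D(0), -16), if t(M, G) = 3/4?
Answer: 253/4 ≈ 63.250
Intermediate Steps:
s = -8 (s = -8 + (-1 + 3)*0 = -8 + 2*0 = -8 + 0 = -8)
t(M, G) = ¾ (t(M, G) = 3*(¼) = ¾)
r(l, X) = X² - 7*l (r(l, X) = (-8*l + X*X) + l = (-8*l + X²) + l = (X² - 8*l) + l = X² - 7*l)
r(-9, 1) - t(D(0), -16) = (1² - 7*(-9)) - 1*¾ = (1 + 63) - ¾ = 64 - ¾ = 253/4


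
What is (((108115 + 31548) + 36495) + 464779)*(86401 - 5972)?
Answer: 51549921973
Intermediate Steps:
(((108115 + 31548) + 36495) + 464779)*(86401 - 5972) = ((139663 + 36495) + 464779)*80429 = (176158 + 464779)*80429 = 640937*80429 = 51549921973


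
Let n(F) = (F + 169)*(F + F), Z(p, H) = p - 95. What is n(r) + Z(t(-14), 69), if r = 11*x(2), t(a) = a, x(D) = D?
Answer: 8295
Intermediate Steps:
Z(p, H) = -95 + p
r = 22 (r = 11*2 = 22)
n(F) = 2*F*(169 + F) (n(F) = (169 + F)*(2*F) = 2*F*(169 + F))
n(r) + Z(t(-14), 69) = 2*22*(169 + 22) + (-95 - 14) = 2*22*191 - 109 = 8404 - 109 = 8295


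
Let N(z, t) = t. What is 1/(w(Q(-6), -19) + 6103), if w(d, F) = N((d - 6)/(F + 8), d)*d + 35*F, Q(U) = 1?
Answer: 1/5439 ≈ 0.00018386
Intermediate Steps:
w(d, F) = d² + 35*F (w(d, F) = d*d + 35*F = d² + 35*F)
1/(w(Q(-6), -19) + 6103) = 1/((1² + 35*(-19)) + 6103) = 1/((1 - 665) + 6103) = 1/(-664 + 6103) = 1/5439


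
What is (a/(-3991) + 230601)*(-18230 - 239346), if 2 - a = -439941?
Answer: -236941238397248/3991 ≈ -5.9369e+10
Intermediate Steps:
a = 439943 (a = 2 - 1*(-439941) = 2 + 439941 = 439943)
(a/(-3991) + 230601)*(-18230 - 239346) = (439943/(-3991) + 230601)*(-18230 - 239346) = (439943*(-1/3991) + 230601)*(-257576) = (-439943/3991 + 230601)*(-257576) = (919888648/3991)*(-257576) = -236941238397248/3991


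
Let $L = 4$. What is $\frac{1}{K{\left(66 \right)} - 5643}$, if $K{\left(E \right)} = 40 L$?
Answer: $- \frac{1}{5483} \approx -0.00018238$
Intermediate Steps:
$K{\left(E \right)} = 160$ ($K{\left(E \right)} = 40 \cdot 4 = 160$)
$\frac{1}{K{\left(66 \right)} - 5643} = \frac{1}{160 - 5643} = \frac{1}{-5483} = - \frac{1}{5483}$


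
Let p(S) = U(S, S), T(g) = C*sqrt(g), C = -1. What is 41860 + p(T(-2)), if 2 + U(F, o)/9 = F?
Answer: 41842 - 9*I*sqrt(2) ≈ 41842.0 - 12.728*I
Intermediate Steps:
U(F, o) = -18 + 9*F
T(g) = -sqrt(g)
p(S) = -18 + 9*S
41860 + p(T(-2)) = 41860 + (-18 + 9*(-sqrt(-2))) = 41860 + (-18 + 9*(-I*sqrt(2))) = 41860 + (-18 - 9*I*sqrt(2)) = 41842 - 9*I*sqrt(2)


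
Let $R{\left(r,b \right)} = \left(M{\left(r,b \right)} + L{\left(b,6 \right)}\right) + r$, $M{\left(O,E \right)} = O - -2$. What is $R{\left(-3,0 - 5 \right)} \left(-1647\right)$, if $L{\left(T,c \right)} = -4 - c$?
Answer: $23058$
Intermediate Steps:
$M{\left(O,E \right)} = 2 + O$ ($M{\left(O,E \right)} = O + 2 = 2 + O$)
$R{\left(r,b \right)} = -8 + 2 r$ ($R{\left(r,b \right)} = \left(\left(2 + r\right) - 10\right) + r = \left(-8 + r\right) + r = -8 + 2 r$)
$R{\left(-3,0 - 5 \right)} \left(-1647\right) = \left(-8 + 2 \left(-3\right)\right) \left(-1647\right) = \left(-8 - 6\right) \left(-1647\right) = \left(-14\right) \left(-1647\right) = 23058$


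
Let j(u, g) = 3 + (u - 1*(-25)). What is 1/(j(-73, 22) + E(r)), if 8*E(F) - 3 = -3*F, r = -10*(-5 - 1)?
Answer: -8/537 ≈ -0.014898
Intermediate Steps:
j(u, g) = 28 + u (j(u, g) = 3 + (u + 25) = 3 + (25 + u) = 28 + u)
r = 60 (r = -10*(-6) = 60)
E(F) = 3/8 - 3*F/8 (E(F) = 3/8 + (-3*F)/8 = 3/8 - 3*F/8)
1/(j(-73, 22) + E(r)) = 1/((28 - 73) + (3/8 - 3/8*60)) = 1/(-45 + (3/8 - 45/2)) = 1/(-45 - 177/8) = 1/(-537/8) = -8/537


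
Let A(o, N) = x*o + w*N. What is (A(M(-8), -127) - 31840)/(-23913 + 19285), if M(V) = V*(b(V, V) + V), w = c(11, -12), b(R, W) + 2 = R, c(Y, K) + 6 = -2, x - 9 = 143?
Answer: 2234/1157 ≈ 1.9309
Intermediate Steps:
x = 152 (x = 9 + 143 = 152)
c(Y, K) = -8 (c(Y, K) = -6 - 2 = -8)
b(R, W) = -2 + R
w = -8
M(V) = V*(-2 + 2*V) (M(V) = V*((-2 + V) + V) = V*(-2 + 2*V))
A(o, N) = -8*N + 152*o (A(o, N) = 152*o - 8*N = -8*N + 152*o)
(A(M(-8), -127) - 31840)/(-23913 + 19285) = ((-8*(-127) + 152*(2*(-8)*(-1 - 8))) - 31840)/(-23913 + 19285) = ((1016 + 152*(2*(-8)*(-9))) - 31840)/(-4628) = ((1016 + 152*144) - 31840)*(-1/4628) = ((1016 + 21888) - 31840)*(-1/4628) = (22904 - 31840)*(-1/4628) = -8936*(-1/4628) = 2234/1157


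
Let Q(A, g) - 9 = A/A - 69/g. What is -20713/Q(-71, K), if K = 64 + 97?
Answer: -144991/67 ≈ -2164.0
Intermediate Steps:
K = 161
Q(A, g) = 10 - 69/g (Q(A, g) = 9 + (A/A - 69/g) = 9 + (1 - 69/g) = 10 - 69/g)
-20713/Q(-71, K) = -20713/(10 - 69/161) = -20713/(10 - 69*1/161) = -20713/(10 - 3/7) = -20713/67/7 = -20713*7/67 = -144991/67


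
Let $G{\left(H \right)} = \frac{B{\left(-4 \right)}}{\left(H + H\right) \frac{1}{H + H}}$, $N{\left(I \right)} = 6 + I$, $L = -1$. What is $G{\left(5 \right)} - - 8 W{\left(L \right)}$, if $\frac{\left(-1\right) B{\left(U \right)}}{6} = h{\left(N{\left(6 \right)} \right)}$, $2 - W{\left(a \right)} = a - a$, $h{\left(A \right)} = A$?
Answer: $-56$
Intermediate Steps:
$W{\left(a \right)} = 2$ ($W{\left(a \right)} = 2 - \left(a - a\right) = 2 - 0 = 2 + 0 = 2$)
$B{\left(U \right)} = -72$ ($B{\left(U \right)} = - 6 \left(6 + 6\right) = \left(-6\right) 12 = -72$)
$G{\left(H \right)} = -72$ ($G{\left(H \right)} = - \frac{72}{\left(H + H\right) \frac{1}{H + H}} = - \frac{72}{2 H \frac{1}{2 H}} = - \frac{72}{1} = \left(-72\right) 1 = -72$)
$G{\left(5 \right)} - - 8 W{\left(L \right)} = -72 - \left(-8\right) 2 = -72 - -16 = -72 + 16 = -56$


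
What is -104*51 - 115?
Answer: -5419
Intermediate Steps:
-104*51 - 115 = -5304 - 115 = -5419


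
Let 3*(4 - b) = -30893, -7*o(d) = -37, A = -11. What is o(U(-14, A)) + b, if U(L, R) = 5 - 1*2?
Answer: 216446/21 ≈ 10307.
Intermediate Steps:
U(L, R) = 3 (U(L, R) = 5 - 2 = 3)
o(d) = 37/7 (o(d) = -⅐*(-37) = 37/7)
b = 30905/3 (b = 4 - ⅓*(-30893) = 4 + 30893/3 = 30905/3 ≈ 10302.)
o(U(-14, A)) + b = 37/7 + 30905/3 = 216446/21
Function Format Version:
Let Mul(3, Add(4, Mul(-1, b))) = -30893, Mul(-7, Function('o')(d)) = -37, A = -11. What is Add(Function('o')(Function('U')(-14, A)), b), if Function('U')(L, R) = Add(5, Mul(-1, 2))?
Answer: Rational(216446, 21) ≈ 10307.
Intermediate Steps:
Function('U')(L, R) = 3 (Function('U')(L, R) = Add(5, -2) = 3)
Function('o')(d) = Rational(37, 7) (Function('o')(d) = Mul(Rational(-1, 7), -37) = Rational(37, 7))
b = Rational(30905, 3) (b = Add(4, Mul(Rational(-1, 3), -30893)) = Add(4, Rational(30893, 3)) = Rational(30905, 3) ≈ 10302.)
Add(Function('o')(Function('U')(-14, A)), b) = Add(Rational(37, 7), Rational(30905, 3)) = Rational(216446, 21)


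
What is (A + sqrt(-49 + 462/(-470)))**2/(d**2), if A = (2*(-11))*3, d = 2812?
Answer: (15510 - I*sqrt(2760310))**2/436683072400 ≈ 0.00054456 - 0.00011802*I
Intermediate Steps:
A = -66 (A = -22*3 = -66)
(A + sqrt(-49 + 462/(-470)))**2/(d**2) = (-66 + sqrt(-49 + 462/(-470)))**2/(2812**2) = (-66 + sqrt(-49 + 462*(-1/470)))**2/7907344 = (-66 + sqrt(-49 - 231/235))**2*(1/7907344) = (-66 + sqrt(-11746/235))**2*(1/7907344) = (-66 + I*sqrt(2760310)/235)**2*(1/7907344) = (-66 + I*sqrt(2760310)/235)**2/7907344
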